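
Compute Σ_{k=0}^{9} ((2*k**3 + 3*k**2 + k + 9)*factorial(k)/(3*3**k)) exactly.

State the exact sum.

Ratio r(k) = (k + 1)*(k + 2*(k + 1)**3 + 3*(k + 1)**2 + 10)/(3*(2*k**3 + 3*k**2 + k + 9)).
Factor: A=k/3 + 1/3; B=1; C=k**3 + 3*k**2/2 + k/2 + 9/2.
Need (k/3 + 1/3)·f(k+1) − (1)·f(k) = k**3 + 3*k**2/2 + k/2 + 9/2.
d = 2 from the (1,0,3) case.
Solving with deg f ≤ 2: f(k) = 3*(k + 2)*(2*k - 1)/2.
So s_k = (B(k−1)f/C)·t_k = (3*(k + 2)*(2*k - 1)/(2*k**3 + 3*k**2 + k + 9))·t_k = (k + 2)*(2*k - 1)*factorial(k)/3**k.
Check: Δs_k = (2*k**3 + 3*k**2 + k + 9)*factorial(k)/(3*3**k). ✓
Evaluate s at k=10 and k=0: 3404800/243 and -2; difference 3405286/243.

Σ = 3405286/243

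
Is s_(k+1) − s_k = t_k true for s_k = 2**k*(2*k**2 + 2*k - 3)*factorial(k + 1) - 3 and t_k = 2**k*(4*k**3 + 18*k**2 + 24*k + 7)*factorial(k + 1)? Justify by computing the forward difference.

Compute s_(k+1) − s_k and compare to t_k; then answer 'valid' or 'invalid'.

s_(k+1) = 2**(k + 1)*(2*k + 2*(k + 1)**2 - 1)*factorial(k + 2) - 3
s_(k+1) − s_k = 2**k*(4*k**3 + 18*k**2 + 24*k + 7)*factorial(k + 1)
(s_(k+1) − s_k) − t_k = 0

Valid: the claim telescopes to t_k.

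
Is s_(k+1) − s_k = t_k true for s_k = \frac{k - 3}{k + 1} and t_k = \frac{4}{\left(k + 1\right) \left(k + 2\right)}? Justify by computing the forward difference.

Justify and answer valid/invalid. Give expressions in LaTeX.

s_(k+1) = (k - 2)/(k + 2)
s_(k+1) − s_k = 4/(k**2 + 3*k + 2)
(s_(k+1) − s_k) − t_k = 0

valid (s_(k+1) − s_k reduces to t_k)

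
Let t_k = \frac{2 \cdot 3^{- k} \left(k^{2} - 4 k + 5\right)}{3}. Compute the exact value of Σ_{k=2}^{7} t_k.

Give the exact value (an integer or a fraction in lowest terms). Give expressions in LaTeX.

Compute t_(k+1)/t_k: get (k**2 - 2*k + 2)/(3*(k**2 - 4*k + 5)).
So A=1/3 and B=1, with C=k**2 - 4*k + 5.
Need (1/3)·f(k+1) − (1)·f(k) = k**2 - 4*k + 5.
Degrees (0,0,2) ⇒ d ≤ 2.
Coefficient equations give f(k) = -3*(k**2 - 3*k + 4)/2.
Then R = B(k−1)f/C = -3*(k**2 - 3*k + 4)/(2*(k**2 - 4*k + 5)), so s_k = R(k)·t_k = (-k**2 + 3*k - 4)/3**k.
Δs = 2*(k**2 - 4*k + 5)/(3*3**k), as required.
Σ_(k=2)^(7) t_k = s_(8) − s_(2) = -44/6561 − (-2/9) = 1414/6561.

Σ = 1414/6561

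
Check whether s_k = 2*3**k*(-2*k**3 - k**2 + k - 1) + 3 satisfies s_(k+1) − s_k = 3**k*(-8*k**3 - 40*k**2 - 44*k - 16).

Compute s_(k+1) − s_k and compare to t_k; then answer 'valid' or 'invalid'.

Valid: the claim telescopes to t_k.

s_(k+1) = 6*3**k*(k - 2*(k + 1)**3 - (k + 1)**2) + 3
s_(k+1) − s_k = 3**k*(-8*k**3 - 40*k**2 - 44*k - 16)
(s_(k+1) − s_k) − t_k = 0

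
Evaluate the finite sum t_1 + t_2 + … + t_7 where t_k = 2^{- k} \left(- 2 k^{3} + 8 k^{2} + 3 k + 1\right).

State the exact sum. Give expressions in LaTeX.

Σ = 635/64

r(k) = (k**3 - k**2 - 13*k/2 - 5)/(2*k**3 - 8*k**2 - 3*k - 1) after simplifying.
Normal form (A,B,C) = (1/2, 1, k**3 - 4*k**2 - 3*k/2 - 1/2).
Key eq: (1/2)·f(k+1) = (1)·f(k) + (k**3 - 4*k**2 - 3*k/2 - 1/2).
Degrees (0,0,3) ⇒ d ≤ 3.
Match coefficients ⇒ f(k) = -2*k**3 + 2*k**2 + k + 2.
R(k) = B(k−1)·f(k)/C(k) = -2*(2*k**3 - 2*k**2 - k - 2)/(2*k**3 - 8*k**2 - 3*k - 1); s_k = R·t_k = 2**(1 - k)*(2*k**3 - 2*k**2 - k - 2).
Δs = (-2*k**3 + 8*k**2 + 3*k + 1)/2**k, as required.
Sum = s_(8) − s_(1); s_(8) = 443/64, s_(1) = -3 ⇒ 635/64.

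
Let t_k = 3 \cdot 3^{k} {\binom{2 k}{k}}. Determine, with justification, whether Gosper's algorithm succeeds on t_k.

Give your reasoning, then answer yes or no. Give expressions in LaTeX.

No — negative degree bound, so no certificate f.

Ratio r(k) = 6*(2*k + 1)/(k + 1).
Gosper form: A/B · C(k+1)/C(k) with A=12*k + 6, B=k + 1, C=1.
Key eq: (12*k + 6)·f(k+1) = (k)·f(k) + (1).
Degrees (1,1,0) ⇒ d ≤ -1.
d = -1 < 0 ⇒ no nonzero polynomial f; not summable.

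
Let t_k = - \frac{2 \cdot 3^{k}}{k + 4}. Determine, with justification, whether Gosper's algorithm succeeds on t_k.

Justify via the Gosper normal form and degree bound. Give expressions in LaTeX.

t_(k+1)/t_k = 3*(k + 4)/(k + 5).
A = 3*k + 12, B = k + 5, C = 1.
Set up (3*k + 12)·f(k+1) − (k + 4)·f(k) − (1) = 0.
Degrees (1,1,0) ⇒ d ≤ -1.
d = -1 < 0 ⇒ no nonzero polynomial f; not summable.

No — t_k has no hypergeometric antidifference.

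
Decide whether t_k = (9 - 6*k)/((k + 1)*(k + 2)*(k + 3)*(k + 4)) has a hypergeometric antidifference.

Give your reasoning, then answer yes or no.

Yes. s_k = k*(k**2 + 6*k + 20)/(3*(k + 1)*(k + 2)*(k + 3)).

Ratio r(k) = (k + 1)*(2*k - 1)/((k + 5)*(2*k - 3)).
So A=k + 1 and B=k + 5, with C=k - 3/2.
Need (k + 1)·f(k+1) − (k + 4)·f(k) = k - 3/2.
Bound: deg f ≤ 3.
Solving with deg f ≤ 3: f(k) = -k*(k**2 + 6*k + 20)/18.
Get s_k = R·t_k = k*(k**2 + 6*k + 20)/(3*(k + 1)*(k + 2)*(k + 3)) with R(k) = B(k−1)f(k)/C(k) = -k*(k + 4)*(k**2 + 6*k + 20)/(9*(2*k - 3)).
Check: Δs_k = 3*(3 - 2*k)/(k**4 + 10*k**3 + 35*k**2 + 50*k + 24). ✓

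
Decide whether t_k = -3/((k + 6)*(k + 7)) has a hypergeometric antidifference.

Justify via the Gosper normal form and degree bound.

Compute t_(k+1)/t_k: get (k + 6)/(k + 8).
A = k + 6, B = k + 8, C = 1.
Key eq: (k + 6)·f(k+1) = (k + 7)·f(k) + (1).
From deg A=1, deg B=1, deg C=0: d=1.
Solving with deg f ≤ 1: f(k) = k/6.
Then R = B(k−1)f/C = k*(k + 7)/6, so s_k = R(k)·t_k = -k/(2*k + 12).
Check: Δs_k = -3/(k**2 + 13*k + 42). ✓

Yes. s_k = -k/(2*k + 12).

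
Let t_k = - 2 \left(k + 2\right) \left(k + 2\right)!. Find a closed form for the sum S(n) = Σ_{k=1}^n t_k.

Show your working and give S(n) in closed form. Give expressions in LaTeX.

S(n) = 12 - 2 \left(n + 3\right)!

Ratio r(k) = (k + 3)**2/(k + 2).
Gosper form: A/B · C(k+1)/C(k) with A=k + 3, B=1, C=k + 2.
Key eq: (k + 3)·f(k+1) = (1)·f(k) + (k + 2).
deg f ≤ 0 (via 1,0,1).
A polynomial solution: f(k) = 1.
So s_k = (B(k−1)f/C)·t_k = (1/(k + 2))·t_k = -2*factorial(k + 2).
s_(k+1) − s_k = -2*(k + 2)*factorial(k + 2) = t_k.
Σ_(k=1)^n t_k = s_(n+1) − s_(1) = (-2*factorial(n + 3)) − (-12), i.e. 12 - 2*factorial(n + 3).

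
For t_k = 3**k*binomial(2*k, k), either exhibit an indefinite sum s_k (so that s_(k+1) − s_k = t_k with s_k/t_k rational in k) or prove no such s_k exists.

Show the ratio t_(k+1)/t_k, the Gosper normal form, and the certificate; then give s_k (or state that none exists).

The ratio is 6*(2*k + 1)/(k + 1).
Normal form (A,B,C) = (12*k + 6, k + 1, 1).
Need (12*k + 6)·f(k+1) − (k)·f(k) = 1.
deg f ≤ -1 (via 1,1,0).
deg f ≤ -1 is impossible — no certificate.

none (Gosper's algorithm certifies no s_k)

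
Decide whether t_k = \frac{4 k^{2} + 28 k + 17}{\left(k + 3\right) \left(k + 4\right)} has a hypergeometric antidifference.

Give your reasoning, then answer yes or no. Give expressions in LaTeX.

Yes. s_k = \frac{k \left(12 k + 5\right)}{3 \left(k + 3\right)}.

The ratio is (k + 3)*(28*k + 4*(k + 1)**2 + 45)/((k + 5)*(4*k**2 + 28*k + 17)).
Take A(k)=k + 3, B(k)=k + 5, C(k)=k**2 + 7*k + 17/4.
Set up (k + 3)·f(k+1) − (k + 4)·f(k) − (k**2 + 7*k + 17/4) = 0.
d = 2 from the (1,1,2) case.
Solve for f: f(k) = k*(12*k + 5)/12 (degree 2 ≤ 2).
Then R = B(k−1)f/C = k*(k + 4)*(12*k + 5)/(3*(4*k**2 + 28*k + 17)), so s_k = R(k)·t_k = k*(12*k + 5)/(3*(k + 3)).
s_(k+1) − s_k = (4*k**2 + 28*k + 17)/(k**2 + 7*k + 12) = t_k.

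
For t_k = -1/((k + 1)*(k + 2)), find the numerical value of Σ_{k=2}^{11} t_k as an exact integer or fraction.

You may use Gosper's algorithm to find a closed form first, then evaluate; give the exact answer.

Σ = -10/39

Ratio r(k) = (k + 1)/(k + 3).
Factor: A=k + 1; B=k + 3; C=1.
Set up (k + 1)·f(k+1) − (k + 2)·f(k) − (1) = 0.
Degrees (1,1,0) ⇒ d ≤ 1.
Solve for f: f(k) = k (degree 1 ≤ 1).
Get s_k = R·t_k = -k/(k + 1) with R(k) = B(k−1)f(k)/C(k) = k*(k + 2).
Verify: -1/(k**2 + 3*k + 2) matches t_k.
Telescoping: Σ = s_(12) − s_(2) = -12/13 − (-2/3) = -10/39.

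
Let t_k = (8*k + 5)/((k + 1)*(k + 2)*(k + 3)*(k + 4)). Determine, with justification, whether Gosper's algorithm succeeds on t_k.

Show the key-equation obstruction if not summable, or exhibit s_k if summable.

Yes. s_k = k*(k**2 + 6*k + 3)/(2*(k + 1)*(k + 2)*(k + 3)).

Ratio r(k) = (k + 1)*(8*k + 13)/((k + 5)*(8*k + 5)).
Take A(k)=k + 1, B(k)=k + 5, C(k)=k + 5/8.
Key eq: (k + 1)·f(k+1) = (k + 4)·f(k) + (k + 5/8).
deg f ≤ 3 (via 1,1,1).
Match coefficients ⇒ f(k) = k*(k**2 + 6*k + 3)/16.
R(k) = B(k−1)·f(k)/C(k) = k*(k + 4)*(k**2 + 6*k + 3)/(2*(8*k + 5)); s_k = R·t_k = k*(k**2 + 6*k + 3)/(2*(k + 1)*(k + 2)*(k + 3)).
Verify: (8*k + 5)/(k**4 + 10*k**3 + 35*k**2 + 50*k + 24) matches t_k.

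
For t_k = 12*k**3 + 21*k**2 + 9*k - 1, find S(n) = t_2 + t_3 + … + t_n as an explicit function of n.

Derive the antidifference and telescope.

S(n) = 3*n**4 + 13*n**3 + 18*n**2 + 7*n - 41

Compute t_(k+1)/t_k: get (12*k**3 + 57*k**2 + 87*k + 41)/(12*k**3 + 21*k**2 + 9*k - 1).
Take A(k)=1, B(k)=1, C(k)=k**3 + 7*k**2/4 + 3*k/4 - 1/12.
Set up (1)·f(k+1) − (1)·f(k) − (k**3 + 7*k**2/4 + 3*k/4 - 1/12) = 0.
Degrees (0,0,3) ⇒ d ≤ 4.
Coefficient equations give f(k) = k*(3*k**3 + k**2 - 3*k - 2)/12.
Then R = B(k−1)f/C = k*(3*k**3 + k**2 - 3*k - 2)/(12*k**3 + 21*k**2 + 9*k - 1), so s_k = R(k)·t_k = k*(3*k**3 + k**2 - 3*k - 2).
Verify: 12*k**3 + 21*k**2 + 9*k - 1 matches t_k.
Evaluate: s_(n+1) = 3*n**4 + 13*n**3 + 18*n**2 + 7*n - 1; subtract s_(2) = 40 ⇒ S(n) = 3*n**4 + 13*n**3 + 18*n**2 + 7*n - 41.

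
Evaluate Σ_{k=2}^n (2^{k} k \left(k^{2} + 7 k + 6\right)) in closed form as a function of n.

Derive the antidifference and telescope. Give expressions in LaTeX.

S(n) = 2 \cdot 2^{n} n^{3} + 8 \cdot 2^{n} n^{2} + 2 \cdot 2^{n} n + 4 \cdot 2^{n} - 32

r(k) = 2*(k**2 + 9*k + 14)/(k*(k + 6)) after simplifying.
Normal form (A,B,C) = (2, 1, k**3 + 7*k**2 + 6*k).
f must satisfy (2)·f(k+1) − (1)·f(k) = k**3 + 7*k**2 + 6*k.
Bound: deg f ≤ 3.
A polynomial solution: f(k) = k**3 + k**2 - 4*k + 4.
So s_k = (B(k−1)f/C)·t_k = ((k**3 + k**2 - 4*k + 4)/(k*(k + 1)*(k + 6)))·t_k = 2**k*(k**3 + k**2 - 4*k + 4).
Δs = 2**k*k*(k**2 + 7*k + 6), as required.
Σ_(k=2)^n t_k = s_(n+1) − s_(2) = (2**(n + 1)*(n**3 + 4*n**2 + n + 2)) − (32), i.e. 2*2**n*n**3 + 8*2**n*n**2 + 2*2**n*n + 4*2**n - 32.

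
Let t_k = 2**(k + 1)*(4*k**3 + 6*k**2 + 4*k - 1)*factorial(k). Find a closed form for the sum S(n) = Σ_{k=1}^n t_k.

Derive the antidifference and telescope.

S(n) = 8*2**n*n**3*factorial(n) + 16*2**n*n**2*factorial(n) + 4*2**n*n*factorial(n) - 4*2**n*factorial(n) + 4

Ratio r(k) = 2*(4*k**4 + 22*k**3 + 46*k**2 + 41*k + 13)/(4*k**3 + 6*k**2 + 4*k - 1).
Take A(k)=2*k + 2, B(k)=1, C(k)=k**3 + 3*k**2/2 + k - 1/4.
f must satisfy (2*k + 2)·f(k+1) − (1)·f(k) = k**3 + 3*k**2/2 + k - 1/4.
Bound: deg f ≤ 2.
A polynomial solution: f(k) = (2*k**2 - 2*k - 1)/4.
So s_k = (B(k−1)f/C)·t_k = ((2*k**2 - 2*k - 1)/(4*k**3 + 6*k**2 + 4*k - 1))·t_k = 2**(k + 1)*(2*k**2 - 2*k - 1)*factorial(k).
Verify: 2**(k + 1)*(4*k**3 + 6*k**2 + 4*k - 1)*factorial(k) matches t_k.
Telescope: S(n) = s_(n+1) − s_(1) = 2**(n + 2)*(2*n**2 + 2*n - 1)*factorial(n + 1) − (-4) = 8*2**n*n**3*factorial(n) + 16*2**n*n**2*factorial(n) + 4*2**n*n*factorial(n) - 4*2**n*factorial(n) + 4.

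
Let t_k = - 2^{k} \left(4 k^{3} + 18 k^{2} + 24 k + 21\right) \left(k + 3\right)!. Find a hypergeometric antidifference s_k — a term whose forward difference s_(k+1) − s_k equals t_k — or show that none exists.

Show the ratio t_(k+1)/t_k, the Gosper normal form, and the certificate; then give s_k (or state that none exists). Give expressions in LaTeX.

s_k = - 2^{k} \left(2 k^{2} - 2 k + 3\right) \left(k + 3\right)!

t_(k+1)/t_k = 2*(4*k**4 + 46*k**3 + 192*k**2 + 355*k + 268)/(4*k**3 + 18*k**2 + 24*k + 21).
Factor: A=2*k + 8; B=1; C=k**3 + 9*k**2/2 + 6*k + 21/4.
Solve (2*k + 8)·f(k+1) − (1)·f(k) = k**3 + 9*k**2/2 + 6*k + 21/4.
Degrees (1,0,3) ⇒ d ≤ 2.
Solving with deg f ≤ 2: f(k) = (2*k**2 - 2*k + 3)/4.
Certificate R = B(k−1)f/C = (2*k**2 - 2*k + 3)/(4*k**3 + 18*k**2 + 24*k + 21) gives s_k = -2**k*(2*k**2 - 2*k + 3)*factorial(k + 3).
Verify: -2**k*(4*k**3 + 18*k**2 + 24*k + 21)*factorial(k + 3) matches t_k.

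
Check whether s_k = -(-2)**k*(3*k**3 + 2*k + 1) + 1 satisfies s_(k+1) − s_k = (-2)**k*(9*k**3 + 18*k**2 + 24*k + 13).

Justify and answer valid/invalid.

valid (s_(k+1) − s_k reduces to t_k)

s_(k+1) = 2*(-2)**k*(2*k + 3*(k + 1)**3 + 3) + 1
s_(k+1) − s_k = (-2)**k*(9*k**3 + 18*k**2 + 24*k + 13)
(s_(k+1) − s_k) − t_k = 0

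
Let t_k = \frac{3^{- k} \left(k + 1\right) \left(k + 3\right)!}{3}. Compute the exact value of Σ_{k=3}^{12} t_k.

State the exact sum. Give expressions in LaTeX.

Compute t_(k+1)/t_k: get (k + 2)*(k + 4)/(3*(k + 1)).
Take A(k)=k/3 + 4/3, B(k)=1, C(k)=k + 1.
Set up (k/3 + 4/3)·f(k+1) − (1)·f(k) − (k + 1) = 0.
From deg A=1, deg B=0, deg C=1: d=0.
Solving with deg f ≤ 0: f(k) = 3.
Certificate R = B(k−1)f/C = 3/(k + 1) gives s_k = factorial(k + 3)/3**k.
Δs = (k + 1)*factorial(k + 3)/(3*3**k), as required.
Evaluate s at k=13 and k=3: 28700672000/2187 and 80/3; difference 28700613680/2187.

Σ = 28700613680/2187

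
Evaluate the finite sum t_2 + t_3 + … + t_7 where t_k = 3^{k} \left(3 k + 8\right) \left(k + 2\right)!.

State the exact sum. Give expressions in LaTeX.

Σ = 23808556584

t_(k+1)/t_k = 3*(k + 3)*(3*k + 11)/(3*k + 8).
Normal form (A,B,C) = (3*k + 9, 1, k + 8/3).
Key eq: (3*k + 9)·f(k+1) = (1)·f(k) + (k + 8/3).
d = 0 from the (1,0,1) case.
Coefficient equations give f(k) = 1/3.
So s_k = (B(k−1)f/C)·t_k = (1/(3*k + 8))·t_k = 3**k*factorial(k + 2).
Verify: 3**k*(3*k + 8)*factorial(k + 2) matches t_k.
Telescoping: Σ = s_(8) − s_(2) = 23808556800 − (216) = 23808556584.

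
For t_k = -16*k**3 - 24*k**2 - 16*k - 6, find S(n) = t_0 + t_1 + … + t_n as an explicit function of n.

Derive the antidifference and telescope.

t_(k+1)/t_k = (8*k**3 + 36*k**2 + 56*k + 31)/(8*k**3 + 12*k**2 + 8*k + 3).
Gosper form: A/B · C(k+1)/C(k) with A=1, B=1, C=k**3 + 3*k**2/2 + k + 3/8.
Need (1)·f(k+1) − (1)·f(k) = k**3 + 3*k**2/2 + k + 3/8.
deg f ≤ 4 (via 0,0,3).
A polynomial solution: f(k) = k*(2*k**3 + 1)/8.
Then R = B(k−1)f/C = k*(2*k**3 + 1)/(8*k**3 + 12*k**2 + 8*k + 3), so s_k = R(k)·t_k = -4*k**4 - 2*k.
Check: Δs_k = 4*k**4 - 4*(k + 1)**4 - 2. ✓
Evaluate: s_(n+1) = -4*n**4 - 16*n**3 - 24*n**2 - 18*n - 6; subtract s_(0) = 0 ⇒ S(n) = -4*n**4 - 16*n**3 - 24*n**2 - 18*n - 6.

S(n) = -4*n**4 - 16*n**3 - 24*n**2 - 18*n - 6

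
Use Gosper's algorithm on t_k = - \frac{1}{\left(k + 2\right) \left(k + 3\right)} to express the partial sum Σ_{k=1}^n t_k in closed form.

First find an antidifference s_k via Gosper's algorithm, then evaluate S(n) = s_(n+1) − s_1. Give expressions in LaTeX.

t_(k+1)/t_k = (k + 2)/(k + 4).
Normal form (A,B,C) = (k + 2, k + 4, 1).
Set up (k + 2)·f(k+1) − (k + 3)·f(k) − (1) = 0.
From deg A=1, deg B=1, deg C=0: d=1.
A polynomial solution: f(k) = k/2.
Then R = B(k−1)f/C = k*(k + 3)/2, so s_k = R(k)·t_k = -k/(2*k + 4).
Check: Δs_k = -1/(k**2 + 5*k + 6). ✓
s_(n+1) = (-n - 1)/(2*(n + 3)) and s_(1) = -1/6, so S(n) = -n/(3*n + 9).

S(n) = - \frac{n}{3 n + 9}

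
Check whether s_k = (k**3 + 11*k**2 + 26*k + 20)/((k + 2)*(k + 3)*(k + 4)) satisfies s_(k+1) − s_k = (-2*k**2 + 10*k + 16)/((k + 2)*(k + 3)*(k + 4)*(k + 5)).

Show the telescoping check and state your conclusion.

s_(k+1) = (26*k + (k + 1)**3 + 11*(k + 1)**2 + 46)/((k + 3)*(k + 4)*(k + 5))
s_(k+1) − s_k = 2*(-k**2 + 5*k + 8)/(k**4 + 14*k**3 + 71*k**2 + 154*k + 120)
(s_(k+1) − s_k) − t_k = 0

Valid: the claim telescopes to t_k.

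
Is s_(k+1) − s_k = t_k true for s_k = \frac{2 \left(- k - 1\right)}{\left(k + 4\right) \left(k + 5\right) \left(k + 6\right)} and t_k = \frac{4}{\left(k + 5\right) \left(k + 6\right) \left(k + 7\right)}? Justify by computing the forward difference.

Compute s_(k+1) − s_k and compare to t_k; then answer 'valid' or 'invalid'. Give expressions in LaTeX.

s_(k+1) = 2*(-k - 2)/((k + 5)*(k + 6)*(k + 7))
s_(k+1) − s_k = 2*(2*k - 1)/(k**4 + 22*k**3 + 179*k**2 + 638*k + 840)
(s_(k+1) − s_k) − t_k = -18/(k**4 + 22*k**3 + 179*k**2 + 638*k + 840)

Invalid: residual - \frac{18}{k^{4} + 22 k^{3} + 179 k^{2} + 638 k + 840} ≠ 0.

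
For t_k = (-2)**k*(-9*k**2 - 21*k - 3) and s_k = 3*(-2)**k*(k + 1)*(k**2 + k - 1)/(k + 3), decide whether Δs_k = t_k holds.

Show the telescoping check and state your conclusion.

s_(k+1) = 3*(-2)**(k + 1)*(k + 2)*(k + (k + 1)**2)/(k + 4)
s_(k+1) − s_k = (-2)**k*(-9*k**4 - 66*k**3 - 156*k**2 - 135*k - 24)/(k**2 + 7*k + 12)
(s_(k+1) − s_k) − t_k = 6*(-2)**k*(3*k**3 + 17*k**2 + 23*k + 2)/(k**2 + 7*k + 12)

Invalid: residual 6*(-2)**k*(3*k**3 + 17*k**2 + 23*k + 2)/(k**2 + 7*k + 12) ≠ 0.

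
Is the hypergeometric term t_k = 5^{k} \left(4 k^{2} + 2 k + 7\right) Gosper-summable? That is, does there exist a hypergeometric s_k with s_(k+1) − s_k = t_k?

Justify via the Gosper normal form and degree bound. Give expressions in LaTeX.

t_(k+1)/t_k = 5*(4*k**2 + 10*k + 13)/(4*k**2 + 2*k + 7).
A = 5, B = 1, C = k**2 + k/2 + 7/4.
f must satisfy (5)·f(k+1) − (1)·f(k) = k**2 + k/2 + 7/4.
d = 2 from the (0,0,2) case.
A polynomial solution: f(k) = (k**2 - 2*k + 3)/4.
Certificate R = B(k−1)f/C = (k**2 - 2*k + 3)/(4*k**2 + 2*k + 7) gives s_k = 5**k*(k**2 - 2*k + 3).
Δs = 5**k*(4*k**2 + 2*k + 7), as required.

Yes. s_k = 5^{k} \left(k^{2} - 2 k + 3\right).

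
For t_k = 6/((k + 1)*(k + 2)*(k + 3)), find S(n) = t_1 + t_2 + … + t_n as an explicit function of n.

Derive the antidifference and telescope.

Compute t_(k+1)/t_k: get (k + 1)/(k + 4).
So A=k + 1 and B=k + 4, with C=1.
Key eq: (k + 1)·f(k+1) = (k + 3)·f(k) + (1).
From deg A=1, deg B=1, deg C=0: d=2.
Coefficient equations give f(k) = k*(k + 3)/4.
R(k) = B(k−1)·f(k)/C(k) = k*(k + 3)**2/4; s_k = R·t_k = 3*k*(k + 3)/(2*(k + 1)*(k + 2)).
s_(k+1) − s_k = 6/(k**3 + 6*k**2 + 11*k + 6) = t_k.
s_(n+1) = 3*(n**2 + 5*n + 4)/(2*(n**2 + 5*n + 6)) and s_(1) = 1, so S(n) = n*(n + 5)/(2*(n**2 + 5*n + 6)).

S(n) = n*(n + 5)/(2*(n**2 + 5*n + 6))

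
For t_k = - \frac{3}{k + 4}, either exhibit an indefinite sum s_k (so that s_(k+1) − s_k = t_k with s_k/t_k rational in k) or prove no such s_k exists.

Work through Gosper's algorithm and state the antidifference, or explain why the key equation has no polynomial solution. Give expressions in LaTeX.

not Gosper-summable; s_k does not exist

Compute t_(k+1)/t_k: get (k + 4)/(k + 5).
Factor: A=k + 4; B=k + 5; C=1.
f must satisfy (k + 4)·f(k+1) − (k + 4)·f(k) = 1.
From deg A=1, deg B=1, deg C=0: d=0.
f = c0 ⇒ A·f(k+1) − B(k−1)·f(k) − C = -1. The system {-1 = 0} is inconsistent; no antidifference.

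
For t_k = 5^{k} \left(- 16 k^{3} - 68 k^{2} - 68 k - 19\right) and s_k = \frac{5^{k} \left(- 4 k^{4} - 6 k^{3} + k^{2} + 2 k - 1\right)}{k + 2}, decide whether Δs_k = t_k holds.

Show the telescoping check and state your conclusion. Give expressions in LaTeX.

s_(k+1) = 5**(k + 1)*(-4*k**4 - 22*k**3 - 41*k**2 - 30*k - 8)/(k + 3)
s_(k+1) − s_k = 5**k*(-16*k**5 - 132*k**4 - 408*k**3 - 565*k**2 - 345*k - 77)/(k**2 + 5*k + 6)
(s_(k+1) − s_k) − t_k = 5**k*(16*k**4 + 96*k**3 + 202*k**2 + 158*k + 37)/(k**2 + 5*k + 6)

Invalid: residual \frac{5^{k} \left(16 k^{4} + 96 k^{3} + 202 k^{2} + 158 k + 37\right)}{k^{2} + 5 k + 6} ≠ 0.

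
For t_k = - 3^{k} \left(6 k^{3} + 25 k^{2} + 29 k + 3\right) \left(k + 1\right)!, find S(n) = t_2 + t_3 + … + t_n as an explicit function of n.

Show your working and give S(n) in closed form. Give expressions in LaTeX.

The ratio is 3*(6*k**4 + 55*k**3 + 183*k**2 + 257*k + 126)/(6*k**3 + 25*k**2 + 29*k + 3).
Take A(k)=3*k + 6, B(k)=1, C(k)=k**3 + 25*k**2/6 + 29*k/6 + 1/2.
Need (3*k + 6)·f(k+1) − (1)·f(k) = k**3 + 25*k**2/6 + 29*k/6 + 1/2.
Bound: deg f ≤ 2.
Solve for f: f(k) = (k - 1)*(2*k + 3)/6 (degree 2 ≤ 2).
Certificate R = B(k−1)f/C = (k - 1)*(2*k + 3)/(6*k**3 + 25*k**2 + 29*k + 3) gives s_k = -3**k*(k - 1)*(2*k + 3)*factorial(k + 1).
s_(k+1) − s_k = -3**k*(6*k**3 + 25*k**2 + 29*k + 3)*factorial(k + 1) = t_k.
Σ_(k=2)^n t_k = s_(n+1) − s_(2) = (-3**(n + 1)*n*(2*n + 5)*factorial(n + 2)) − (-378), i.e. -6*3**n*n**2*factorial(n + 2) - 15*3**n*n*factorial(n + 2) + 378.

S(n) = - 6 \cdot 3^{n} n^{2} \left(n + 2\right)! - 15 \cdot 3^{n} n \left(n + 2\right)! + 378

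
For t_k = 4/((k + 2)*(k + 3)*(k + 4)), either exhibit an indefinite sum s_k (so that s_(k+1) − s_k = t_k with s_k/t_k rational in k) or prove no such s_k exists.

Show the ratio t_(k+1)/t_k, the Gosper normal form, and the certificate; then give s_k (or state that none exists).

s_k = k*(k + 5)/(3*(k + 2)*(k + 3))

Step 1: r(k) = (k + 2)/(k + 5).
A = k + 2, B = k + 5, C = 1.
Key eq: (k + 2)·f(k+1) = (k + 4)·f(k) + (1).
Bound: deg f ≤ 2.
Match coefficients ⇒ f(k) = k*(k + 5)/12.
Certificate R = B(k−1)f/C = k*(k + 4)*(k + 5)/12 gives s_k = k*(k + 5)/(3*(k + 2)*(k + 3)).
Check: Δs_k = 4/(k**3 + 9*k**2 + 26*k + 24). ✓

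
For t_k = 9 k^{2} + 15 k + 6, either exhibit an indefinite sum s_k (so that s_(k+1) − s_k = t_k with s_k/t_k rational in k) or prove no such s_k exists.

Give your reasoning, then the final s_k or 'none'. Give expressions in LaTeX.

s_k = 3 k^{2} \left(k + 1\right)

Step 1: r(k) = (3*k**2 + 11*k + 10)/(3*k**2 + 5*k + 2).
A = 1, B = 1, C = k**2 + 5*k/3 + 2/3.
Key eq: (1)·f(k+1) = (1)·f(k) + (k**2 + 5*k/3 + 2/3).
d = 3 from the (0,0,2) case.
A polynomial solution: f(k) = k**2*(k + 1)/3.
Certificate R = B(k−1)f/C = k**2/(3*k + 2) gives s_k = 3*k**2*(k + 1).
Verify: 9*k**2 + 15*k + 6 matches t_k.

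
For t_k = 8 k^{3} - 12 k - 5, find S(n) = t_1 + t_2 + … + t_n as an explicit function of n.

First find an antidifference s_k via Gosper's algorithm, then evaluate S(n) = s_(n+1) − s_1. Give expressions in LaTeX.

Compute t_(k+1)/t_k: get (12*k - 8*(k + 1)**3 + 17)/(-8*k**3 + 12*k + 5).
A = 1, B = 1, C = k**3 - 3*k/2 - 5/8.
f must satisfy (1)·f(k+1) − (1)·f(k) = k**3 - 3*k/2 - 5/8.
d = 4 from the (0,0,3) case.
A polynomial solution: f(k) = k*(2*k**3 - 4*k**2 - 4*k + 1)/8.
Then R = B(k−1)f/C = k*(2*k**3 - 4*k**2 - 4*k + 1)/((2*k + 1)*(4*k**2 - 2*k - 5)), so s_k = R(k)·t_k = k*(2*k**3 - 4*k**2 - 4*k + 1).
Verify: 8*k**3 - 12*k - 5 matches t_k.
Telescope: S(n) = s_(n+1) − s_(1) = 2*n**4 + 4*n**3 - 4*n**2 - 11*n - 5 − (-5) = n*(2*n**3 + 4*n**2 - 4*n - 11).

S(n) = n \left(2 n^{3} + 4 n^{2} - 4 n - 11\right)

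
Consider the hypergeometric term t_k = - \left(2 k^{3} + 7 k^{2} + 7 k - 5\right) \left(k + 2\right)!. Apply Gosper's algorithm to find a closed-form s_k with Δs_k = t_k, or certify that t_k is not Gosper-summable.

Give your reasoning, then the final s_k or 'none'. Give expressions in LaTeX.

r(k) = (2*k**4 + 19*k**3 + 66*k**2 + 92*k + 33)/(2*k**3 + 7*k**2 + 7*k - 5) after simplifying.
So A=k + 3 and B=1, with C=k**3 + 7*k**2/2 + 7*k/2 - 5/2.
Need (k + 3)·f(k+1) − (1)·f(k) = k**3 + 7*k**2/2 + 7*k/2 - 5/2.
From deg A=1, deg B=0, deg C=3: d=2.
Solve for f: f(k) = (2*k**2 - k - 4)/2 (degree 2 ≤ 2).
R(k) = B(k−1)·f(k)/C(k) = (2*k**2 - k - 4)/(2*k**3 + 7*k**2 + 7*k - 5); s_k = R·t_k = (-2*k**2 + k + 4)*factorial(k + 2).
Δs = -(2*k**3 + 7*k**2 + 7*k - 5)*factorial(k + 2), as required.

s_k = \left(- 2 k^{2} + k + 4\right) \left(k + 2\right)!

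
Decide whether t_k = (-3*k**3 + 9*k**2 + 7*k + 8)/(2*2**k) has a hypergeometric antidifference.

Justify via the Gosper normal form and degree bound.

r(k) = (3*k**3 - 16*k - 21)/(2*(3*k**3 - 9*k**2 - 7*k - 8)) after simplifying.
Factor: A=1/2; B=1; C=k**3 - 3*k**2 - 7*k/3 - 8/3.
Set up (1/2)·f(k+1) − (1)·f(k) − (k**3 - 3*k**2 - 7*k/3 - 8/3) = 0.
Degrees (0,0,3) ⇒ d ≤ 3.
Coefficient equations give f(k) = -2*(3*k**3 + 2*k - 3)/3.
Certificate R = B(k−1)f/C = -2*(3*k**3 + 2*k - 3)/(3*k**3 - 9*k**2 - 7*k - 8) gives s_k = (3*k**3 + 2*k - 3)/2**k.
s_(k+1) − s_k = (-3*k**3 + 9*k**2 + 7*k + 8)/(2*2**k) = t_k.

Yes. s_k = (3*k**3 + 2*k - 3)/2**k.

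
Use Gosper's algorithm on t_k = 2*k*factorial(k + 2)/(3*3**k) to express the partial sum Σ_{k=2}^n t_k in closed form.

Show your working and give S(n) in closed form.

t_(k+1)/t_k = (k + 1)*(k + 3)/(3*k).
Take A(k)=k/3 + 1, B(k)=1, C(k)=k.
Need (k/3 + 1)·f(k+1) − (1)·f(k) = k.
From deg A=1, deg B=0, deg C=1: d=0.
Solving with deg f ≤ 0: f(k) = 3.
R(k) = B(k−1)·f(k)/C(k) = 3/k; s_k = R·t_k = 2*factorial(k + 2)/3**k.
Check: Δs_k = 2*k*factorial(k + 2)/(3*3**k). ✓
s_(n+1) = 2*3**(-n - 1)*factorial(n + 3) and s_(2) = 16/3, so S(n) = -16/3 + 2*factorial(n + 3)/(3*3**n).

S(n) = -16/3 + 2*factorial(n + 3)/(3*3**n)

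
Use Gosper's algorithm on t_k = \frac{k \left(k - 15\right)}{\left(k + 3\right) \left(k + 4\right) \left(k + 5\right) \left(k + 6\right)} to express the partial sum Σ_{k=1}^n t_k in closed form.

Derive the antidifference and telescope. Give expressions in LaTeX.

S(n) = \frac{n \left(- n^{2} - 35 n - 34\right)}{20 \left(n^{3} + 15 n^{2} + 74 n + 120\right)}

r(k) = (k - 14)*(k + 1)*(k + 3)/(k*(k - 15)*(k + 7)) after simplifying.
Factor: A=k + 3; B=k + 7; C=k**2 - 15*k.
Solve (k + 3)·f(k+1) − (k + 6)·f(k) = k**2 - 15*k.
deg f ≤ 3 (via 1,1,2).
Solve for f: f(k) = -k*(k - 1)*(k + 33)/20 (degree 3 ≤ 3).
R(k) = B(k−1)·f(k)/C(k) = -(k - 1)*(k + 6)*(k + 33)/(20*(k - 15)); s_k = R·t_k = -k*(k**2 + 32*k - 33)/(20*(k + 3)*(k + 4)*(k + 5)).
Check: Δs_k = k*(k - 15)/(k**4 + 18*k**3 + 119*k**2 + 342*k + 360). ✓
Telescope: S(n) = s_(n+1) − s_(1) = n*(-n**2 - 35*n - 34)/(20*(n**3 + 15*n**2 + 74*n + 120)) − (0) = n*(-n**2 - 35*n - 34)/(20*(n**3 + 15*n**2 + 74*n + 120)).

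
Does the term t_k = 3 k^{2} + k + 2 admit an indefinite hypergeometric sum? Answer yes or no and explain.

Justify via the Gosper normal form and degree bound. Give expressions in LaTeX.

Yes. s_k = k \left(k^{2} - k + 2\right).

Ratio r(k) = (k + 3*(k + 1)**2 + 3)/(3*k**2 + k + 2).
Factor: A=1; B=1; C=k**2 + k/3 + 2/3.
Key eq: (1)·f(k+1) = (1)·f(k) + (k**2 + k/3 + 2/3).
Degrees (0,0,2) ⇒ d ≤ 3.
Solve for f: f(k) = k*(k**2 - k + 2)/3 (degree 3 ≤ 3).
Certificate R = B(k−1)f/C = k*(k**2 - k + 2)/(3*k**2 + k + 2) gives s_k = k*(k**2 - k + 2).
Verify: 3*k**2 + k + 2 matches t_k.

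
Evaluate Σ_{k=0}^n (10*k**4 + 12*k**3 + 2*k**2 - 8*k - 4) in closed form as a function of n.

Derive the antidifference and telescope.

S(n) = 2*n**5 + 8*n**4 + 10*n**3 - 8*n - 4

The ratio is (5*k**4 + 26*k**3 + 49*k**2 + 36*k + 6)/(5*k**4 + 6*k**3 + k**2 - 4*k - 2).
Factor: A=1; B=1; C=k**4 + 6*k**3/5 + k**2/5 - 4*k/5 - 2/5.
Solve (1)·f(k+1) − (1)·f(k) = k**4 + 6*k**3/5 + k**2/5 - 4*k/5 - 2/5.
From deg A=0, deg B=0, deg C=4: d=5.
Solving with deg f ≤ 5: f(k) = k**2*(k**3 - k**2 - k - 1)/5.
So s_k = (B(k−1)f/C)·t_k = (k**2*(k**3 - k**2 - k - 1)/(5*k**4 + 6*k**3 + k**2 - 4*k - 2))·t_k = 2*k**2*(k**3 - k**2 - k - 1).
Δs = 10*k**4 + 12*k**3 + 2*k**2 - 8*k - 4, as required.
s_(n+1) = 2*n**5 + 8*n**4 + 10*n**3 - 8*n - 4 and s_(0) = 0, so S(n) = 2*n**5 + 8*n**4 + 10*n**3 - 8*n - 4.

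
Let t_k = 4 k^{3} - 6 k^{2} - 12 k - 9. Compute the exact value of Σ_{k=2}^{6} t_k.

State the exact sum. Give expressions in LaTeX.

Ratio r(k) = (4*k**3 + 6*k**2 - 12*k - 23)/(4*k**3 - 6*k**2 - 12*k - 9).
Factor: A=1; B=1; C=k**3 - 3*k**2/2 - 3*k - 9/4.
Solve (1)·f(k+1) − (1)·f(k) = k**3 - 3*k**2/2 - 3*k - 9/4.
Bound: deg f ≤ 4.
Match coefficients ⇒ f(k) = k*(k**3 - 4*k**2 - 2*k - 4)/4.
Get s_k = R·t_k = k*(k**3 - 4*k**2 - 2*k - 4) with R(k) = B(k−1)f(k)/C(k) = k*(k**3 - 4*k**2 - 2*k - 4)/(4*k**3 - 6*k**2 - 12*k - 9).
Check: Δs_k = 4*k**3 - 6*k**2 - 12*k - 9. ✓
Sum = s_(7) − s_(2); s_(7) = 903, s_(2) = -32 ⇒ 935.

Σ = 935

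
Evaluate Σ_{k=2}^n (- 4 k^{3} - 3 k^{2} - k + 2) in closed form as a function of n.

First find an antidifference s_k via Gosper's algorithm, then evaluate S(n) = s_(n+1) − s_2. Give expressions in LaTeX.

S(n) = - n^{4} - 3 n^{3} - 3 n^{2} + n + 6

Compute t_(k+1)/t_k: get (4*k**3 + 15*k**2 + 19*k + 6)/(4*k**3 + 3*k**2 + k - 2).
So A=1 and B=1, with C=k**3 + 3*k**2/4 + k/4 - 1/2.
Key eq: (1)·f(k+1) = (1)·f(k) + (k**3 + 3*k**2/4 + k/4 - 1/2).
Degrees (0,0,3) ⇒ d ≤ 4.
Solving with deg f ≤ 4: f(k) = k*(k**3 - k**2 - 2)/4.
So s_k = (B(k−1)f/C)·t_k = (k*(k**3 - k**2 - 2)/(4*k**3 + 3*k**2 + k - 2))·t_k = k*(-k**3 + k**2 + 2).
Check: Δs_k = -4*k**3 - 3*k**2 - k + 2. ✓
Telescope: S(n) = s_(n+1) − s_(2) = -n**4 - 3*n**3 - 3*n**2 + n + 2 − (-4) = -n**4 - 3*n**3 - 3*n**2 + n + 6.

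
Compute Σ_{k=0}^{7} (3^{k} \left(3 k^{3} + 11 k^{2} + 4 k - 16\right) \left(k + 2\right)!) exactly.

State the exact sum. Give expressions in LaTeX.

t_(k+1)/t_k = 3*(3*k**4 + 29*k**3 + 95*k**2 + 107*k + 6)/(3*k**3 + 11*k**2 + 4*k - 16).
Gosper form: A/B · C(k+1)/C(k) with A=3*k + 9, B=1, C=k**3 + 11*k**2/3 + 4*k/3 - 16/3.
Solve (3*k + 9)·f(k+1) − (1)·f(k) = k**3 + 11*k**2/3 + 4*k/3 - 16/3.
Bound: deg f ≤ 2.
A polynomial solution: f(k) = (k - 2)*(k + 1)/3.
So s_k = (B(k−1)f/C)·t_k = ((k - 2)*(k + 1)/(3*k**3 + 11*k**2 + 4*k - 16))·t_k = 3**k*(k - 2)*(k + 1)*factorial(k + 2).
Δs = 3**k*(3*k**3 + 11*k**2 + 4*k - 16)*factorial(k + 2), as required.
Evaluate s at k=8 and k=0: 1285662067200 and -4; difference 1285662067204.

Σ = 1285662067204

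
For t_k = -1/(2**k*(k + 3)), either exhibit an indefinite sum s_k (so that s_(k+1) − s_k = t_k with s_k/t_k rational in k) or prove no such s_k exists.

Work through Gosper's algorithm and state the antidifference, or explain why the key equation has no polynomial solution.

Compute t_(k+1)/t_k: get (k + 3)/(2*(k + 4)).
A = k/2 + 3/2, B = k + 4, C = 1.
Need (k/2 + 3/2)·f(k+1) − (k + 3)·f(k) = 1.
Bound: deg f ≤ -1.
Bound -1 < 0, so the key equation has no polynomial solution.

no hypergeometric antidifference exists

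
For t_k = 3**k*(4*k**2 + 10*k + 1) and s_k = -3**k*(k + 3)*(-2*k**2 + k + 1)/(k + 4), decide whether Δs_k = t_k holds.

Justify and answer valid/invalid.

Invalid: residual 3**k*(-4*k**3 - 24*k**2 - 42*k - 5)/(k**2 + 9*k + 20) ≠ 0.

s_(k+1) = 3**(k + 1)*k*(2*k**2 + 11*k + 12)/(k + 5)
s_(k+1) − s_k = 3**k*(4*k**4 + 42*k**3 + 147*k**2 + 167*k + 15)/(k**2 + 9*k + 20)
(s_(k+1) − s_k) − t_k = 3**k*(-4*k**3 - 24*k**2 - 42*k - 5)/(k**2 + 9*k + 20)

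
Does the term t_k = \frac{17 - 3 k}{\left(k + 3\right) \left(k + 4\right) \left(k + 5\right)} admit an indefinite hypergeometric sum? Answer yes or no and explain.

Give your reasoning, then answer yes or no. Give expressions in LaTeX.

Yes. s_k = \frac{k \left(k + 16\right)}{3 \left(k + 3\right) \left(k + 4\right)}.

t_(k+1)/t_k = (k + 3)*(3*k - 14)/((k + 6)*(3*k - 17)).
Normal form (A,B,C) = (k + 3, k + 6, k - 17/3).
Solve (k + 3)·f(k+1) − (k + 5)·f(k) = k - 17/3.
deg f ≤ 2 (via 1,1,1).
Solve for f: f(k) = -k*(k + 16)/9 (degree 2 ≤ 2).
Then R = B(k−1)f/C = -k*(k + 5)*(k + 16)/(3*(3*k - 17)), so s_k = R(k)·t_k = k*(k + 16)/(3*(k + 3)*(k + 4)).
Δs = (17 - 3*k)/(k**3 + 12*k**2 + 47*k + 60), as required.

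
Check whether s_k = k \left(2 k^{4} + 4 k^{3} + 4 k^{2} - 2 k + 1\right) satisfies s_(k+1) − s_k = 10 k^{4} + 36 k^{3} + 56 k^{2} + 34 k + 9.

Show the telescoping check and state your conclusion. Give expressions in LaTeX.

valid; difference matches t_k

s_(k+1) = 2*k**5 + 14*k**4 + 40*k**3 + 54*k**2 + 35*k + 9
s_(k+1) − s_k = 10*k**4 + 36*k**3 + 56*k**2 + 34*k + 9
(s_(k+1) − s_k) − t_k = 0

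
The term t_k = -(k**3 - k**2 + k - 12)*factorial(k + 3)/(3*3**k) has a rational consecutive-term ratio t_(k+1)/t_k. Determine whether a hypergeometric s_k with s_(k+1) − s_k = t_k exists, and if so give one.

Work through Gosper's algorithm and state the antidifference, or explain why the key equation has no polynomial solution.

s_k = -k*(k - 4)*factorial(k + 3)/3**k

t_(k+1)/t_k = (k + 4)*(k + (k + 1)**3 - (k + 1)**2 - 11)/(3*(k**3 - k**2 + k - 12)).
A = k/3 + 4/3, B = 1, C = k**3 - k**2 + k - 12.
Solve (k/3 + 4/3)·f(k+1) − (1)·f(k) = k**3 - k**2 + k - 12.
Degrees (1,0,3) ⇒ d ≤ 2.
Coefficient equations give f(k) = 3*k*(k - 4).
Get s_k = R·t_k = -k*(k - 4)*factorial(k + 3)/3**k with R(k) = B(k−1)f(k)/C(k) = 3*k*(k - 4)/(k**3 - k**2 + k - 12).
s_(k+1) − s_k = -(k**3 - k**2 + k - 12)*factorial(k + 3)/(3*3**k) = t_k.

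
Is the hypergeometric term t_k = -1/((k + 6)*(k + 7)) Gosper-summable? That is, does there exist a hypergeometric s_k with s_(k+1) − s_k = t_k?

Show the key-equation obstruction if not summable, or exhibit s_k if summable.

Yes. s_k = -k/(6*k + 36).

The ratio is (k + 6)/(k + 8).
Factor: A=k + 6; B=k + 8; C=1.
Need (k + 6)·f(k+1) − (k + 7)·f(k) = 1.
Degrees (1,1,0) ⇒ d ≤ 1.
Coefficient equations give f(k) = k/6.
Certificate R = B(k−1)f/C = k*(k + 7)/6 gives s_k = -k/(6*k + 36).
Δs = -1/(k**2 + 13*k + 42), as required.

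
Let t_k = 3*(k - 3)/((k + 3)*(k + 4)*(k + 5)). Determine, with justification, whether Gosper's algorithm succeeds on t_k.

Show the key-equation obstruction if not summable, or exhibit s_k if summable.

Yes. s_k = -3*k/((k + 3)*(k + 4)).

Step 1: r(k) = (k - 2)*(k + 3)/((k - 3)*(k + 6)).
So A=k + 3 and B=k + 6, with C=k - 3.
Key eq: (k + 3)·f(k+1) = (k + 5)·f(k) + (k - 3).
From deg A=1, deg B=1, deg C=1: d=2.
A polynomial solution: f(k) = -k.
Then R = B(k−1)f/C = -k*(k + 5)/(k - 3), so s_k = R(k)·t_k = -3*k/((k + 3)*(k + 4)).
s_(k+1) − s_k = 3*(k - 3)/(k**3 + 12*k**2 + 47*k + 60) = t_k.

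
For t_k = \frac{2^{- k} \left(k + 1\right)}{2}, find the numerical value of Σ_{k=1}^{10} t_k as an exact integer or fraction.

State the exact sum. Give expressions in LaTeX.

Step 1: r(k) = (k + 2)/(2*(k + 1)).
A = 1/2, B = 1, C = k + 1.
Need (1/2)·f(k+1) − (1)·f(k) = k + 1.
Bound: deg f ≤ 1.
Match coefficients ⇒ f(k) = -2*(k + 2).
Certificate R = B(k−1)f/C = -2*(k + 2)/(k + 1) gives s_k = (-k - 2)/2**k.
Verify: (k + 1)/(2*2**k) matches t_k.
Telescoping: Σ = s_(11) − s_(1) = -13/2048 − (-3/2) = 3059/2048.

Σ = 3059/2048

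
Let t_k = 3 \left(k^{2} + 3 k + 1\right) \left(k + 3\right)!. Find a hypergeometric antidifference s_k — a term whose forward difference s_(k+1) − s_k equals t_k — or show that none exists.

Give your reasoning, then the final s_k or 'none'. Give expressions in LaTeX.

r(k) = (k + 4)*(3*k + (k + 1)**2 + 4)/(k**2 + 3*k + 1) after simplifying.
Normal form (A,B,C) = (k + 4, 1, k**2 + 3*k + 1).
f must satisfy (k + 4)·f(k+1) − (1)·f(k) = k**2 + 3*k + 1.
Degrees (1,0,2) ⇒ d ≤ 1.
Match coefficients ⇒ f(k) = k - 1.
Get s_k = R·t_k = 3*(k - 1)*factorial(k + 3) with R(k) = B(k−1)f(k)/C(k) = (k - 1)/(k**2 + 3*k + 1).
Verify: 3*(k**2 + 3*k + 1)*factorial(k + 3) matches t_k.

s_k = 3 \left(k - 1\right) \left(k + 3\right)!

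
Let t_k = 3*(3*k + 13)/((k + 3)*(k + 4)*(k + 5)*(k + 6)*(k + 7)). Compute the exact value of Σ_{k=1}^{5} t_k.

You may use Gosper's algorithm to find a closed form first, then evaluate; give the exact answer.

t_(k+1)/t_k = (k + 3)*(3*k + 16)/((k + 8)*(3*k + 13)).
Normal form (A,B,C) = (k + 3, k + 8, k + 13/3).
Set up (k + 3)·f(k+1) − (k + 7)·f(k) − (k + 13/3) = 0.
Bound: deg f ≤ 4.
Solve for f: f(k) = k*(k + 4)*(k**2 + 14*k + 63)/270 (degree 4 ≤ 4).
Then R = B(k−1)f/C = k*(k + 4)*(k + 7)*(k**2 + 14*k + 63)/(90*(3*k + 13)), so s_k = R(k)·t_k = k*(k**2 + 14*k + 63)/(30*(k**3 + 14*k**2 + 63*k + 90)).
s_(k+1) − s_k = 3*(3*k + 13)/(k**5 + 25*k**4 + 245*k**3 + 1175*k**2 + 2754*k + 2520) = t_k.
Telescoping: Σ = s_(6) − s_(1) = 61/1980 − (13/840) = 85/5544.

Σ = 85/5544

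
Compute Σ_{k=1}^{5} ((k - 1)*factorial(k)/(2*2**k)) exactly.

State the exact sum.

Σ = 43/4

Step 1: r(k) = k*(k + 1)/(2*(k - 1)).
Normal form (A,B,C) = (k/2 + 1/2, 1, k - 1).
Solve (k/2 + 1/2)·f(k+1) − (1)·f(k) = k - 1.
Bound: deg f ≤ 0.
Solving with deg f ≤ 0: f(k) = 2.
R(k) = B(k−1)·f(k)/C(k) = 2/(k - 1); s_k = R·t_k = factorial(k)/2**k.
Verify: (k - 1)*factorial(k)/(2*2**k) matches t_k.
Evaluate s at k=6 and k=1: 45/4 and 1/2; difference 43/4.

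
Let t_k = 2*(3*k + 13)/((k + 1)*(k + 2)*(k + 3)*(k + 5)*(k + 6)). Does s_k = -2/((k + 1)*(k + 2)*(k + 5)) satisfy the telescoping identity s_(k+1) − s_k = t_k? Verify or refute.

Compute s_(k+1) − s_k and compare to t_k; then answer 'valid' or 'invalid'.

valid; difference matches t_k

s_(k+1) = -2/((k + 2)*(k + 3)*(k + 6))
s_(k+1) − s_k = 2*(3*k + 13)/(k**5 + 17*k**4 + 107*k**3 + 307*k**2 + 396*k + 180)
(s_(k+1) − s_k) − t_k = 0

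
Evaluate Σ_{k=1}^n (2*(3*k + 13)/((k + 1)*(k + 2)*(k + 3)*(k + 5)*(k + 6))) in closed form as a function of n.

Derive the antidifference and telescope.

Ratio r(k) = (k + 1)*(k + 5)*(3*k + 16)/((k + 4)*(k + 7)*(3*k + 13)).
Factor: A=k + 1; B=k + 7; C=k**2 + 25*k/3 + 52/3.
f must satisfy (k + 1)·f(k+1) − (k + 6)·f(k) = k**2 + 25*k/3 + 52/3.
d = 5 from the (1,1,2) case.
A polynomial solution: f(k) = k*(k + 3)*(k + 4)*(k**2 + 8*k + 17)/30.
Then R = B(k−1)f/C = k*(k + 3)*(k + 6)*(k**2 + 8*k + 17)/(10*(3*k + 13)), so s_k = R(k)·t_k = k*(k**2 + 8*k + 17)/(5*(k**3 + 8*k**2 + 17*k + 10)).
Verify: 2*(3*k + 13)/(k**5 + 17*k**4 + 107*k**3 + 307*k**2 + 396*k + 180) matches t_k.
Σ_(k=1)^n t_k = s_(n+1) − s_(1) = ((n**3 + 11*n**2 + 36*n + 26)/(5*(n**3 + 11*n**2 + 36*n + 36))) − (13/90), i.e. n*(n**2 + 11*n + 36)/(18*(n**3 + 11*n**2 + 36*n + 36)).

S(n) = n*(n**2 + 11*n + 36)/(18*(n**3 + 11*n**2 + 36*n + 36))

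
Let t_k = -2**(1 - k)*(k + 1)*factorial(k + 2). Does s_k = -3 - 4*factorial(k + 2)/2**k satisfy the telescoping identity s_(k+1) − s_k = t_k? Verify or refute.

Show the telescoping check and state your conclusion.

s_(k+1) = -4*2**(-k - 1)*factorial(k + 3) - 3
s_(k+1) − s_k = -2**(1 - k)*(k + 1)*factorial(k + 2)
(s_(k+1) − s_k) − t_k = 0

valid (s_(k+1) − s_k reduces to t_k)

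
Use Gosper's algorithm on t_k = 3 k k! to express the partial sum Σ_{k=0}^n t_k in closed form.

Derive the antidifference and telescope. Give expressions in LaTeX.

t_(k+1)/t_k = (k + 1)**2/k.
A = k + 1, B = 1, C = k.
f must satisfy (k + 1)·f(k+1) − (1)·f(k) = k.
Bound: deg f ≤ 0.
Solve for f: f(k) = 1 (degree 0 ≤ 0).
Certificate R = B(k−1)f/C = 1/k gives s_k = 3*factorial(k).
s_(k+1) − s_k = 3*k*factorial(k) = t_k.
Σ_(k=0)^n t_k = s_(n+1) − s_(0) = (3*factorial(n + 1)) − (3), i.e. 3*factorial(n + 1) - 3.

S(n) = 3 \left(n + 1\right)! - 3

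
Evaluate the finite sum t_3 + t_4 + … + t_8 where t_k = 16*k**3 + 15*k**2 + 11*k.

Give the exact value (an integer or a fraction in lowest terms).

r(k) = (16*k**3 + 63*k**2 + 89*k + 42)/(k*(16*k**2 + 15*k + 11)) after simplifying.
Take A(k)=1, B(k)=1, C(k)=k**3 + 15*k**2/16 + 11*k/16.
Need (1)·f(k+1) − (1)·f(k) = k**3 + 15*k**2/16 + 11*k/16.
Bound: deg f ≤ 4.
A polynomial solution: f(k) = k*(k - 1)*(4*k**2 + k + 3)/16.
Then R = B(k−1)f/C = (k - 1)*(4*k**2 + k + 3)/(16*k**2 + 15*k + 11), so s_k = R(k)·t_k = k*(4*k**3 - 3*k**2 + 2*k - 3).
Verify: k*(16*k**2 + 15*k + 11) matches t_k.
Σ_(k=3)^(8) t_k = s_(9) − s_(3) = 24192 − (252) = 23940.

Σ = 23940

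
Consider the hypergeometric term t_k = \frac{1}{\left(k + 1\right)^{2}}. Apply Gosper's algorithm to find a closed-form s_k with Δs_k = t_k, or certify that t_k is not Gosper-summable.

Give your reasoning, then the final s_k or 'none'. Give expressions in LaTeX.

none — t_k is not Gosper-summable

Compute t_(k+1)/t_k: get (k + 1)**2/(k + 2)**2.
So A=k**2 + 2*k + 1 and B=k**2 + 4*k + 4, with C=1.
Solve (k**2 + 2*k + 1)·f(k+1) − (k**2 + 2*k + 1)·f(k) = 1.
From deg A=2, deg B=2, deg C=0: d=0.
Generic f = c0 gives residual -1; -1 = 0 cannot hold, so t_k is not Gosper-summable.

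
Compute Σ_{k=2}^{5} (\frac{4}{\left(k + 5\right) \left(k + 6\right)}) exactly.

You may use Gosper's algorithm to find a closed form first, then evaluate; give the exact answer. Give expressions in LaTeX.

Σ = 16/77

Step 1: r(k) = (k + 5)/(k + 7).
A = k + 5, B = k + 7, C = 1.
Need (k + 5)·f(k+1) − (k + 6)·f(k) = 1.
deg f ≤ 1 (via 1,1,0).
Match coefficients ⇒ f(k) = k/5.
Get s_k = R·t_k = 4*k/(5*(k + 5)) with R(k) = B(k−1)f(k)/C(k) = k*(k + 6)/5.
s_(k+1) − s_k = 4/(k**2 + 11*k + 30) = t_k.
Evaluate s at k=6 and k=2: 24/55 and 8/35; difference 16/77.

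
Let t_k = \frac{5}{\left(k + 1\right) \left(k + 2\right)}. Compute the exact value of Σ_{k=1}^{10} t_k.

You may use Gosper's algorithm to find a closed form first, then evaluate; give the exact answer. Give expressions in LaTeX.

Ratio r(k) = (k + 1)/(k + 3).
Factor: A=k + 1; B=k + 3; C=1.
Solve (k + 1)·f(k+1) − (k + 2)·f(k) = 1.
From deg A=1, deg B=1, deg C=0: d=1.
A polynomial solution: f(k) = k.
Certificate R = B(k−1)f/C = k*(k + 2) gives s_k = 5*k/(k + 1).
Verify: 5/(k**2 + 3*k + 2) matches t_k.
Evaluate s at k=11 and k=1: 55/12 and 5/2; difference 25/12.

Σ = 25/12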